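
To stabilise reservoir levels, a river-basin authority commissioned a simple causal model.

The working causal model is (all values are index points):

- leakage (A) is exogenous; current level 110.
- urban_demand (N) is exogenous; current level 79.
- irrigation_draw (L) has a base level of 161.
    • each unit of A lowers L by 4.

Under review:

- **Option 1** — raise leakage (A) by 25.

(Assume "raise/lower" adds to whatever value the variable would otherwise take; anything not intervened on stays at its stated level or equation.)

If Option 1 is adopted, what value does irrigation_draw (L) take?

Option 1 (A + 25):
  A = 110 + 25 = 135
  L = 161 − 4·135 = -379

-379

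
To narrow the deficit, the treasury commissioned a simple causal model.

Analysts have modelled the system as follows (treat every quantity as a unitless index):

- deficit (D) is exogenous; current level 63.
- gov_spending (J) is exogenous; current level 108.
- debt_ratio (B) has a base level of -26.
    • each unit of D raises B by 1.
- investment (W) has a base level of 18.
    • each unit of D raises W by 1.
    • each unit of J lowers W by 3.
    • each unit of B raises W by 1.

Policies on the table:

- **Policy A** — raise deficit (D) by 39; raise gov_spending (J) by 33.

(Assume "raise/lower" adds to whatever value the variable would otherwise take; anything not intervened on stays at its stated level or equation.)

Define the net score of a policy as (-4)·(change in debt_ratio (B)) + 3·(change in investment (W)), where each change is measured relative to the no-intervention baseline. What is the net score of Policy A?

Baseline:
  D = 63
  J = 108
  B = -26 + 63 = 37
  W = 18 + 63 − 3·108 + 37 = -206
Policy A (D + 39, J + 33):
  D = 63 + 39 = 102
  J = 108 + 33 = 141
  B = -26 + 102 = 76
  W = 18 + 102 − 3·141 + 76 = -227
ΔB = 76 − 37 = 39; ΔW = -227 − (-206) = -21
Score = (-4)·39 + 3·(-21) = -219

-219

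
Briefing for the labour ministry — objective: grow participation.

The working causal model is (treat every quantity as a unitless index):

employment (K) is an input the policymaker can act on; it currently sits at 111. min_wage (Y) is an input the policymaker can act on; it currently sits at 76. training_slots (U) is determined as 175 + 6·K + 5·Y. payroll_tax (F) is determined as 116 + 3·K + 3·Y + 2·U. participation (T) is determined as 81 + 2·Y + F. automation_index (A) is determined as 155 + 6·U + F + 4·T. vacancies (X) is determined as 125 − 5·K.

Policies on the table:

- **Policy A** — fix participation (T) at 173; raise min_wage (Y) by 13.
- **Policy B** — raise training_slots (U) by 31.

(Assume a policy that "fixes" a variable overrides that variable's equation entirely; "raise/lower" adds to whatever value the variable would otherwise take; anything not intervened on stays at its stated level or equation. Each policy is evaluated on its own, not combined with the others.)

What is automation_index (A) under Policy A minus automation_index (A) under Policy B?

-12653

Policy A (T := 173, Y + 13):
  K = 111
  Y = 76 + 13 = 89
  U = 175 + 6·111 + 5·89 = 1286
  F = 116 + 3·111 + 3·89 + 2·1286 = 3288
  T = 173
  A = 155 + 6·1286 + 3288 + 4·173 = 11851
Policy B (U + 31):
  K = 111
  Y = 76
  U = 175 + 6·111 + 5·76 (+31 from intervention) = 1252
  F = 116 + 3·111 + 3·76 + 2·1252 = 3181
  T = 81 + 2·76 + 3181 = 3414
  A = 155 + 6·1252 + 3181 + 4·3414 = 24504
A: 11851 − 24504 = -12653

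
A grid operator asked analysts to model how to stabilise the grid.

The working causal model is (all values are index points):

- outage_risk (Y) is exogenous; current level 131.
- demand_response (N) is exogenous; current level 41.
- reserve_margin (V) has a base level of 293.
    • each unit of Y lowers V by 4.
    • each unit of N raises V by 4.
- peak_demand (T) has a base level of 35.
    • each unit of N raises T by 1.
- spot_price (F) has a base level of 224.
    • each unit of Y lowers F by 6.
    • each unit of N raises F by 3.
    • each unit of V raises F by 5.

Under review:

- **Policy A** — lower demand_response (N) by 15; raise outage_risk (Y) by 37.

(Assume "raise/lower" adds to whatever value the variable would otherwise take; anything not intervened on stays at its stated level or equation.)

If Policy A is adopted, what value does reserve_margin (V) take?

Policy A (N − 15, Y + 37):
  Y = 131 + 37 = 168
  N = 41 − 15 = 26
  V = 293 − 4·168 + 4·26 = -275

-275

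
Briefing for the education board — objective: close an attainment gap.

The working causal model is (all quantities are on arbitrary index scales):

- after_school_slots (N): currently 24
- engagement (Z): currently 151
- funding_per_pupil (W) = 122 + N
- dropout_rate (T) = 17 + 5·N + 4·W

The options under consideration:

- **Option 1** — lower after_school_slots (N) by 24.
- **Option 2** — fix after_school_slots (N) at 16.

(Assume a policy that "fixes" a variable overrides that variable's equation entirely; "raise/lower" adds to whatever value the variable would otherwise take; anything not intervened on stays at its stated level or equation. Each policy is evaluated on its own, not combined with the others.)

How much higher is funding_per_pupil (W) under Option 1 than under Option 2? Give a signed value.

-16

Option 1 (N − 24):
  N = 24 − 24 = 0
  W = 122 + 0 = 122
Option 2 (N := 16):
  N = 16
  W = 122 + 16 = 138
W: 122 − 138 = -16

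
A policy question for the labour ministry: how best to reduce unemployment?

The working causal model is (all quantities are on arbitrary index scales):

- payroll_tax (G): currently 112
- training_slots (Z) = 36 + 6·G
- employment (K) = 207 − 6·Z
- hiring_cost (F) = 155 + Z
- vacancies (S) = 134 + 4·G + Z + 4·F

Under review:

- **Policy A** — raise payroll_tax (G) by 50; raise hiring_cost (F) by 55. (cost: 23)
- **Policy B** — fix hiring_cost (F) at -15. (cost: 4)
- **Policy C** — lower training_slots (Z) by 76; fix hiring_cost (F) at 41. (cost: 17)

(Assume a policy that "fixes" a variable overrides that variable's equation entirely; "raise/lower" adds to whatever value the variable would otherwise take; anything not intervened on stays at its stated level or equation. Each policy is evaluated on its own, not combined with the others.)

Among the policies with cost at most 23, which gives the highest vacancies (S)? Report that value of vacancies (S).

6662

Policy A (G + 50, F + 55):
  G = 112 + 50 = 162
  Z = 36 + 6·162 = 1008
  F = 155 + 1008 (+55 from intervention) = 1218
  S = 134 + 4·162 + 1008 + 4·1218 = 6662
Policy B (F := -15):
  G = 112
  Z = 36 + 6·112 = 708
  F = -15
  S = 134 + 4·112 + 708 + 4·(-15) = 1230
Policy C (Z − 76, F := 41):
  G = 112
  Z = 36 + 6·112 (−76 from intervention) = 632
  F = 41
  S = 134 + 4·112 + 632 + 4·41 = 1378
Comparing — Policy A: S=6662, Policy B: S=1230, Policy C: S=1378. Highest is 6662 (Policy A).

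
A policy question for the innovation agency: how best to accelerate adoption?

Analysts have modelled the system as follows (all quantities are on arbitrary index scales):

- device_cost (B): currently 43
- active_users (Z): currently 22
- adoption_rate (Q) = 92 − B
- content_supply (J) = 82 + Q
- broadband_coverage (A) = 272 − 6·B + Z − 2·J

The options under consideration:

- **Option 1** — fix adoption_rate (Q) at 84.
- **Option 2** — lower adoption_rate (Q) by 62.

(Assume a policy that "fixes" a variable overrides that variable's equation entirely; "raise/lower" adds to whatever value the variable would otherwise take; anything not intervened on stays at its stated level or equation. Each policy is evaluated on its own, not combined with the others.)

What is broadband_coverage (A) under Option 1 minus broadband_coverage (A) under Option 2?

-194

Option 1 (Q := 84):
  B = 43
  Z = 22
  Q = 84
  J = 82 + 84 = 166
  A = 272 − 6·43 + 22 − 2·166 = -296
Option 2 (Q − 62):
  B = 43
  Z = 22
  Q = 92 − 43 (−62 from intervention) = -13
  J = 82 + (-13) = 69
  A = 272 − 6·43 + 22 − 2·69 = -102
A: -296 − (-102) = -194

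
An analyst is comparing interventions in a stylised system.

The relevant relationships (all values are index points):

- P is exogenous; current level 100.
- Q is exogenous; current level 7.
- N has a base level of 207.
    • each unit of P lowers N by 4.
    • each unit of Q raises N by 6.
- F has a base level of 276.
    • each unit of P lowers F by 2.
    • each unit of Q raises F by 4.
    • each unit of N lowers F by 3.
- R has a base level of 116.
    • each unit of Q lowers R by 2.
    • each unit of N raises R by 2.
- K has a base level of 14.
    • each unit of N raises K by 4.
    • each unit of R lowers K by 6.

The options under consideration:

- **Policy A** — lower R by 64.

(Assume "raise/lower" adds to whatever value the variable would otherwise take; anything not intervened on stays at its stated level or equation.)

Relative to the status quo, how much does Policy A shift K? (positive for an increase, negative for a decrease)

Baseline:
  P = 100
  Q = 7
  N = 207 − 4·100 + 6·7 = -151
  R = 116 − 2·7 + 2·(-151) = -200
  K = 14 + 4·(-151) − 6·(-200) = 610
Policy A (R − 64):
  P = 100
  Q = 7
  N = 207 − 4·100 + 6·7 = -151
  R = 116 − 2·7 + 2·(-151) (−64 from intervention) = -264
  K = 14 + 4·(-151) − 6·(-264) = 994
Change in K: 994 − 610 = 384

384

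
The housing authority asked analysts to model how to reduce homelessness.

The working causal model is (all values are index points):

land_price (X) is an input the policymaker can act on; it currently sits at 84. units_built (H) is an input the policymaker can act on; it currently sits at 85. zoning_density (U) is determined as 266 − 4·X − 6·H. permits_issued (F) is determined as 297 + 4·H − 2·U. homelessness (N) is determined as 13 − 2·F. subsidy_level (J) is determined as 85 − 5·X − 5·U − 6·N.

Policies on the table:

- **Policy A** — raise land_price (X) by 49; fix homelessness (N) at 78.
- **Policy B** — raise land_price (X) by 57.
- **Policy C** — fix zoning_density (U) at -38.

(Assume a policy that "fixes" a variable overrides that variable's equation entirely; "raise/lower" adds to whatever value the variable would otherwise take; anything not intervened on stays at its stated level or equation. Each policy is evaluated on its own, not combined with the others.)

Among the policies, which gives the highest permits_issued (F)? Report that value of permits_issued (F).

2253

Policy A (X + 49, N := 78):
  X = 84 + 49 = 133
  H = 85
  U = 266 − 4·133 − 6·85 = -776
  F = 297 + 4·85 − 2·(-776) = 2189
Policy B (X + 57):
  X = 84 + 57 = 141
  H = 85
  U = 266 − 4·141 − 6·85 = -808
  F = 297 + 4·85 − 2·(-808) = 2253
Policy C (U := -38):
  X = 84
  H = 85
  U = -38
  F = 297 + 4·85 − 2·(-38) = 713
Comparing — Policy A: F=2189, Policy B: F=2253, Policy C: F=713. Highest is 2253 (Policy B).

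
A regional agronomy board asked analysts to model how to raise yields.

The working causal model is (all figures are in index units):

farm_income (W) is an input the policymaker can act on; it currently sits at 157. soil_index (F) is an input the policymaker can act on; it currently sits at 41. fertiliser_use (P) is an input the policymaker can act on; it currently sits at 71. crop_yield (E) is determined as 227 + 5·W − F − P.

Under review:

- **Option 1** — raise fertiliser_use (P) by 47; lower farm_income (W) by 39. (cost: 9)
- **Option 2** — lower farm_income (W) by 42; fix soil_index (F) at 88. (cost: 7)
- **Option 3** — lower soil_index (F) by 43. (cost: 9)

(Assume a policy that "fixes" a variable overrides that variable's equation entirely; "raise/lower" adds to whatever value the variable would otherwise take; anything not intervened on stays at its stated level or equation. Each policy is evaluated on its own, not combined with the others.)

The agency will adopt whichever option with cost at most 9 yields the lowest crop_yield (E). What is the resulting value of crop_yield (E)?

643

Option 1 (P + 47, W − 39):
  W = 157 − 39 = 118
  F = 41
  P = 71 + 47 = 118
  E = 227 + 5·118 − 41 − 118 = 658
Option 2 (W − 42, F := 88):
  W = 157 − 42 = 115
  F = 88
  P = 71
  E = 227 + 5·115 − 88 − 71 = 643
Option 3 (F − 43):
  W = 157
  F = 41 − 43 = -2
  P = 71
  E = 227 + 5·157 − (-2) − 71 = 943
Comparing — Option 1: E=658, Option 2: E=643, Option 3: E=943. Lowest is 643 (Option 2).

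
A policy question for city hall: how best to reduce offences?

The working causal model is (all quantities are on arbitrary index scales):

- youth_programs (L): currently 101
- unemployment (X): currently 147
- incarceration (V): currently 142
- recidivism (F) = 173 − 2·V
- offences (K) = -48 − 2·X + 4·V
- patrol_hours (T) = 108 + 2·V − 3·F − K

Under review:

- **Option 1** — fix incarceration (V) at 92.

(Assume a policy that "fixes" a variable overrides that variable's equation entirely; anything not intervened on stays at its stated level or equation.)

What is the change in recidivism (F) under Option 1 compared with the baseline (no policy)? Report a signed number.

Baseline:
  V = 142
  F = 173 − 2·142 = -111
Option 1 (V := 92):
  V = 92
  F = 173 − 2·92 = -11
Change in F: -11 − (-111) = 100

100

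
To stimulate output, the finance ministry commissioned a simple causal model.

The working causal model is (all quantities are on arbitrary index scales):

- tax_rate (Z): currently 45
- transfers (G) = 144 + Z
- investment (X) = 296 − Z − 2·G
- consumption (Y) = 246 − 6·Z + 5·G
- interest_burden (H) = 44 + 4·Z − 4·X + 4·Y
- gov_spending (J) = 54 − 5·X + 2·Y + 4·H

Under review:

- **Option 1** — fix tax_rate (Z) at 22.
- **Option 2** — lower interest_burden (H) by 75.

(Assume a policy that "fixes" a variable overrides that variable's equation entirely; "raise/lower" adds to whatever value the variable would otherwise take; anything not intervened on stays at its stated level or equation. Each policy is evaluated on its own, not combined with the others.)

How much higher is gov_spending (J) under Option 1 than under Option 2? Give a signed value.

Option 1 (Z := 22):
  Z = 22
  G = 144 + 22 = 166
  X = 296 − 22 − 2·166 = -58
  Y = 246 − 6·22 + 5·166 = 944
  H = 44 + 4·22 − 4·(-58) + 4·944 = 4140
  J = 54 − 5·(-58) + 2·944 + 4·4140 = 18792
Option 2 (H − 75):
  Z = 45
  G = 144 + 45 = 189
  X = 296 − 45 − 2·189 = -127
  Y = 246 − 6·45 + 5·189 = 921
  H = 44 + 4·45 − 4·(-127) + 4·921 (−75 from intervention) = 4341
  J = 54 − 5·(-127) + 2·921 + 4·4341 = 19895
J: 18792 − 19895 = -1103

-1103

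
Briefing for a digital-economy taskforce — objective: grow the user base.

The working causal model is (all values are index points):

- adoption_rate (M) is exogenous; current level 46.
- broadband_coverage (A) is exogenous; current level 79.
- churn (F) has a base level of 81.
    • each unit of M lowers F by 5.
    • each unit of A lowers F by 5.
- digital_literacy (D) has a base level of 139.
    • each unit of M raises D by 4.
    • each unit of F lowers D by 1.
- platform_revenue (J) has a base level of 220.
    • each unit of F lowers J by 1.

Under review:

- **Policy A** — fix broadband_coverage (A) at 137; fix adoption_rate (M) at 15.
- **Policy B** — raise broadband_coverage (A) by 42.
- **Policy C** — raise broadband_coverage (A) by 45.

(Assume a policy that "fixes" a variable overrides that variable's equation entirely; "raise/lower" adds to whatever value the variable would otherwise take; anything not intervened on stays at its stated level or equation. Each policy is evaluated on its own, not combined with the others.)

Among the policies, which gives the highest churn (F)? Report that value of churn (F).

Policy A (A := 137, M := 15):
  M = 15
  A = 137
  F = 81 − 5·15 − 5·137 = -679
Policy B (A + 42):
  M = 46
  A = 79 + 42 = 121
  F = 81 − 5·46 − 5·121 = -754
Policy C (A + 45):
  M = 46
  A = 79 + 45 = 124
  F = 81 − 5·46 − 5·124 = -769
Comparing — Policy A: F=-679, Policy B: F=-754, Policy C: F=-769. Highest is -679 (Policy A).

-679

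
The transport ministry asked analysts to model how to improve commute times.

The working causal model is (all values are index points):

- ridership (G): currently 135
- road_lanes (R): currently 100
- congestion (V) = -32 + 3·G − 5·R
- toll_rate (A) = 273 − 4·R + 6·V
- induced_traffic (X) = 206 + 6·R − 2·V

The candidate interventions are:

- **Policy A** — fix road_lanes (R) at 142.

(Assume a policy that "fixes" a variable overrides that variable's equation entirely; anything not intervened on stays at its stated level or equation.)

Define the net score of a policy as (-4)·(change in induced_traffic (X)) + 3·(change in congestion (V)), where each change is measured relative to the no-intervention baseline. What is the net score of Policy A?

-3318

Baseline:
  G = 135
  R = 100
  V = -32 + 3·135 − 5·100 = -127
  X = 206 + 6·100 − 2·(-127) = 1060
Policy A (R := 142):
  G = 135
  R = 142
  V = -32 + 3·135 − 5·142 = -337
  X = 206 + 6·142 − 2·(-337) = 1732
ΔX = 1732 − 1060 = 672; ΔV = -337 − (-127) = -210
Score = (-4)·672 + 3·(-210) = -3318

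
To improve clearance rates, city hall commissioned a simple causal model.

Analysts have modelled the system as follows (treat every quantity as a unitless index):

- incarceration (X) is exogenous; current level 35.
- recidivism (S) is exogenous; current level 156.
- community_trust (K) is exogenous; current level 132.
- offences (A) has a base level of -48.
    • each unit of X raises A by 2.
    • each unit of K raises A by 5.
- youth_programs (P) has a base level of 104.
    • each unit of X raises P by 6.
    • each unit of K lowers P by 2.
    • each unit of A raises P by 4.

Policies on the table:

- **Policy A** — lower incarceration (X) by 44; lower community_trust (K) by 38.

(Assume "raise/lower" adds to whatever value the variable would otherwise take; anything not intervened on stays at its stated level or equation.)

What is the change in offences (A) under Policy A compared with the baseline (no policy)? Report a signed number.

Baseline:
  X = 35
  K = 132
  A = -48 + 2·35 + 5·132 = 682
Policy A (X − 44, K − 38):
  X = 35 − 44 = -9
  K = 132 − 38 = 94
  A = -48 + 2·(-9) + 5·94 = 404
Change in A: 404 − 682 = -278

-278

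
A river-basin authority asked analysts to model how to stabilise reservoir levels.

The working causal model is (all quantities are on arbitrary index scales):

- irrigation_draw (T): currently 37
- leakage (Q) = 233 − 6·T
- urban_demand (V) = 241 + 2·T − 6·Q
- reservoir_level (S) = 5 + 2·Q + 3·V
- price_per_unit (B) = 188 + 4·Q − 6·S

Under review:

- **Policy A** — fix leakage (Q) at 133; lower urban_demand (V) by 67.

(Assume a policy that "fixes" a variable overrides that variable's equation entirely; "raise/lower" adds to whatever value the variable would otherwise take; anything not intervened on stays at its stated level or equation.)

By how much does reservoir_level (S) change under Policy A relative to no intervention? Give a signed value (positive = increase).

-2153

Baseline:
  T = 37
  Q = 233 − 6·37 = 11
  V = 241 + 2·37 − 6·11 = 249
  S = 5 + 2·11 + 3·249 = 774
Policy A (Q := 133, V − 67):
  T = 37
  Q = 133
  V = 241 + 2·37 − 6·133 (−67 from intervention) = -550
  S = 5 + 2·133 + 3·(-550) = -1379
Change in S: -1379 − 774 = -2153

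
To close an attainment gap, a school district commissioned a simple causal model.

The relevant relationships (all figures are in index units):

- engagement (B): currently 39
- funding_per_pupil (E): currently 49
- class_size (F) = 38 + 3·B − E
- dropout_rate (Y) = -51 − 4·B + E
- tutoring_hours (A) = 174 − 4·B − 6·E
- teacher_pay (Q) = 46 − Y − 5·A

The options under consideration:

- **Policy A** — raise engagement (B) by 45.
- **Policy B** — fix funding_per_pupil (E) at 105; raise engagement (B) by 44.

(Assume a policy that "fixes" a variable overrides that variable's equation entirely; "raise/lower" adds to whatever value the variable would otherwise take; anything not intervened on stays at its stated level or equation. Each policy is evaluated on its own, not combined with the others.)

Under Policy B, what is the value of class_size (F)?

Policy B (E := 105, B + 44):
  B = 39 + 44 = 83
  E = 105
  F = 38 + 3·83 − 105 = 182

182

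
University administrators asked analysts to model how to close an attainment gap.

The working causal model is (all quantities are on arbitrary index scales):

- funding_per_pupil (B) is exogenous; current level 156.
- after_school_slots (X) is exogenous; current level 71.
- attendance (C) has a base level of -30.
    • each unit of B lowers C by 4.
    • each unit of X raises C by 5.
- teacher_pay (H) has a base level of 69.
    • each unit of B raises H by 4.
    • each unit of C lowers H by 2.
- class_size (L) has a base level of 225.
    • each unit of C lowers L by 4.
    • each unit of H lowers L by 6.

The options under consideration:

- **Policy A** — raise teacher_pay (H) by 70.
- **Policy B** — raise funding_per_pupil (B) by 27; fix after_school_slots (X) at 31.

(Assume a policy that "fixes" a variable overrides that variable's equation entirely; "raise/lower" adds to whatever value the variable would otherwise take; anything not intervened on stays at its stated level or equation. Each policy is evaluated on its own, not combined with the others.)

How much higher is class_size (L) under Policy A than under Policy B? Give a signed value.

2692

Policy A (H + 70):
  B = 156
  X = 71
  C = -30 − 4·156 + 5·71 = -299
  H = 69 + 4·156 − 2·(-299) (+70 from intervention) = 1361
  L = 225 − 4·(-299) − 6·1361 = -6745
Policy B (B + 27, X := 31):
  B = 156 + 27 = 183
  X = 31
  C = -30 − 4·183 + 5·31 = -607
  H = 69 + 4·183 − 2·(-607) = 2015
  L = 225 − 4·(-607) − 6·2015 = -9437
L: -6745 − (-9437) = 2692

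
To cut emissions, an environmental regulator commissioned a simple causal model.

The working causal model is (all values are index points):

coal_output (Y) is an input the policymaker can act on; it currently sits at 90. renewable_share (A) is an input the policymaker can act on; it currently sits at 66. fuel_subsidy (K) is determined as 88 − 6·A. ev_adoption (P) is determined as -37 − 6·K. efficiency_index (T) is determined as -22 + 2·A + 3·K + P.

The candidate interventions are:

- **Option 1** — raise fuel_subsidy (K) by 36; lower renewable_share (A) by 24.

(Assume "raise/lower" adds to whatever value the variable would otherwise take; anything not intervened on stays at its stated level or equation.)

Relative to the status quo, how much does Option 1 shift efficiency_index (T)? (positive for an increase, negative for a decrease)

Baseline:
  A = 66
  K = 88 − 6·66 = -308
  P = -37 − 6·(-308) = 1811
  T = -22 + 2·66 + 3·(-308) + 1811 = 997
Option 1 (K + 36, A − 24):
  A = 66 − 24 = 42
  K = 88 − 6·42 (+36 from intervention) = -128
  P = -37 − 6·(-128) = 731
  T = -22 + 2·42 + 3·(-128) + 731 = 409
Change in T: 409 − 997 = -588

-588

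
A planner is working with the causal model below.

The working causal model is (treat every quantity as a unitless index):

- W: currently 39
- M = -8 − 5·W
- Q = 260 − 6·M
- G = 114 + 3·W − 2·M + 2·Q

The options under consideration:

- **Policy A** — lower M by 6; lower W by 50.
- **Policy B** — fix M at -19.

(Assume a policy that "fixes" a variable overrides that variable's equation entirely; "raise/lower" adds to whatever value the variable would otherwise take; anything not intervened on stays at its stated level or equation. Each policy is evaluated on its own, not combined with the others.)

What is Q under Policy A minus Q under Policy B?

Policy A (M − 6, W − 50):
  W = 39 − 50 = -11
  M = -8 − 5·(-11) (−6 from intervention) = 41
  Q = 260 − 6·41 = 14
Policy B (M := -19):
  W = 39
  M = -19
  Q = 260 − 6·(-19) = 374
Q: 14 − 374 = -360

-360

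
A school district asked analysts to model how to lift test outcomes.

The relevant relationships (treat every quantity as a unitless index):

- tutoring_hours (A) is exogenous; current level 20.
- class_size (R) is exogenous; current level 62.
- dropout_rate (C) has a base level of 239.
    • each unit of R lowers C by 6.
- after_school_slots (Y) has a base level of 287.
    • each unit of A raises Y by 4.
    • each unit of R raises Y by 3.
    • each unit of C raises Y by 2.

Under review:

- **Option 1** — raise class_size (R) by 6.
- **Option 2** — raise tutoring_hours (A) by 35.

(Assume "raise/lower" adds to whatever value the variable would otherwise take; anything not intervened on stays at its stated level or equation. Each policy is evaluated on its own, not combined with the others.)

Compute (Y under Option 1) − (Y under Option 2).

-194

Option 1 (R + 6):
  A = 20
  R = 62 + 6 = 68
  C = 239 − 6·68 = -169
  Y = 287 + 4·20 + 3·68 + 2·(-169) = 233
Option 2 (A + 35):
  A = 20 + 35 = 55
  R = 62
  C = 239 − 6·62 = -133
  Y = 287 + 4·55 + 3·62 + 2·(-133) = 427
Y: 233 − 427 = -194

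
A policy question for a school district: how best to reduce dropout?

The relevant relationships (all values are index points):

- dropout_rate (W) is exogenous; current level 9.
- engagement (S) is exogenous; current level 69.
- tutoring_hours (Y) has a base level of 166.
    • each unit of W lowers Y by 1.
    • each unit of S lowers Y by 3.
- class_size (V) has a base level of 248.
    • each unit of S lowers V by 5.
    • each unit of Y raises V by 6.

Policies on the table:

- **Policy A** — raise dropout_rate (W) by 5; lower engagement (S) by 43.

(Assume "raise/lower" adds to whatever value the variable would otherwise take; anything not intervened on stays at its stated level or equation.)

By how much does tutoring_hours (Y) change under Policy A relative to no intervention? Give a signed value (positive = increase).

Baseline:
  W = 9
  S = 69
  Y = 166 − 9 − 3·69 = -50
Policy A (W + 5, S − 43):
  W = 9 + 5 = 14
  S = 69 − 43 = 26
  Y = 166 − 14 − 3·26 = 74
Change in Y: 74 − (-50) = 124

124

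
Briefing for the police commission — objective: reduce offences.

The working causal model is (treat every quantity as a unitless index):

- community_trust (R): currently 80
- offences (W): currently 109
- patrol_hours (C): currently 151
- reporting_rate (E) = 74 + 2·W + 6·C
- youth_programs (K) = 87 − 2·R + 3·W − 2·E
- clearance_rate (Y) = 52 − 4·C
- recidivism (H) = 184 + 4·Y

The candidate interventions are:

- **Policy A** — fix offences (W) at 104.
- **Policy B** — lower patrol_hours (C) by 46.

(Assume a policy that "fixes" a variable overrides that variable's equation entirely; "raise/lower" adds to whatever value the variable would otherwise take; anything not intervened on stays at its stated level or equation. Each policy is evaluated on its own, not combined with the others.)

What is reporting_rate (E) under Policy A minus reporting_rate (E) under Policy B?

266

Policy A (W := 104):
  W = 104
  C = 151
  E = 74 + 2·104 + 6·151 = 1188
Policy B (C − 46):
  W = 109
  C = 151 − 46 = 105
  E = 74 + 2·109 + 6·105 = 922
E: 1188 − 922 = 266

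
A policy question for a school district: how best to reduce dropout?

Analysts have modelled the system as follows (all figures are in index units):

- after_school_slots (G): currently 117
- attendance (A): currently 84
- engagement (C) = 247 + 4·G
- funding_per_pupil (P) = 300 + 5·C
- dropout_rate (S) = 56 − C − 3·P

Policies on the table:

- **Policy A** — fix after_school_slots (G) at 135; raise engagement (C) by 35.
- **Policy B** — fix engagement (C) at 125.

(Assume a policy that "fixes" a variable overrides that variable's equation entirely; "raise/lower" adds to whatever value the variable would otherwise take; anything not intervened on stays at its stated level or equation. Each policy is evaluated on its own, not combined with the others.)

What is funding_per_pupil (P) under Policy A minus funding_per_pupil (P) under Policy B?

3485

Policy A (G := 135, C + 35):
  G = 135
  C = 247 + 4·135 (+35 from intervention) = 822
  P = 300 + 5·822 = 4410
Policy B (C := 125):
  G = 117
  C = 125
  P = 300 + 5·125 = 925
P: 4410 − 925 = 3485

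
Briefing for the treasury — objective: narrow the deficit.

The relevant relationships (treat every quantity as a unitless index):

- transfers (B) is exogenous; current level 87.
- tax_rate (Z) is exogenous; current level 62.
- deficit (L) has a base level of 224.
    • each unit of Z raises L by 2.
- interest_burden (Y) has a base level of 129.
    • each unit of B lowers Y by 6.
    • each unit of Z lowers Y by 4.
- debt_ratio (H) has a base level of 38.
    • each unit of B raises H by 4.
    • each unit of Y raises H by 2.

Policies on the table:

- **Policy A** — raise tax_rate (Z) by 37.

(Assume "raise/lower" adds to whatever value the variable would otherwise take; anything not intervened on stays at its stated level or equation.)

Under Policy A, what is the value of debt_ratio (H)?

-1192

Policy A (Z + 37):
  B = 87
  Z = 62 + 37 = 99
  Y = 129 − 6·87 − 4·99 = -789
  H = 38 + 4·87 + 2·(-789) = -1192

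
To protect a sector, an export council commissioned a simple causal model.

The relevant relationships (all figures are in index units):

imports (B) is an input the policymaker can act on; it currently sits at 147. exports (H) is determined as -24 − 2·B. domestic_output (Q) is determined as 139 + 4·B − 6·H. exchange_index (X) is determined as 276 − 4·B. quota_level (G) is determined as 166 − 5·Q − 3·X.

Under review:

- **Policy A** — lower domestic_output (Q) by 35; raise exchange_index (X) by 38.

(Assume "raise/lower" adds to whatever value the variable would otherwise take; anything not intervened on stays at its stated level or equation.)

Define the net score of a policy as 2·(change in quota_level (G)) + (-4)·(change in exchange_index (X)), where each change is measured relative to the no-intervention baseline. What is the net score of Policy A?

-30

Baseline:
  B = 147
  H = -24 − 2·147 = -318
  Q = 139 + 4·147 − 6·(-318) = 2635
  X = 276 − 4·147 = -312
  G = 166 − 5·2635 − 3·(-312) = -12073
Policy A (Q − 35, X + 38):
  B = 147
  H = -24 − 2·147 = -318
  Q = 139 + 4·147 − 6·(-318) (−35 from intervention) = 2600
  X = 276 − 4·147 (+38 from intervention) = -274
  G = 166 − 5·2600 − 3·(-274) = -12012
ΔG = -12012 − (-12073) = 61; ΔX = -274 − (-312) = 38
Score = 2·61 + (-4)·38 = -30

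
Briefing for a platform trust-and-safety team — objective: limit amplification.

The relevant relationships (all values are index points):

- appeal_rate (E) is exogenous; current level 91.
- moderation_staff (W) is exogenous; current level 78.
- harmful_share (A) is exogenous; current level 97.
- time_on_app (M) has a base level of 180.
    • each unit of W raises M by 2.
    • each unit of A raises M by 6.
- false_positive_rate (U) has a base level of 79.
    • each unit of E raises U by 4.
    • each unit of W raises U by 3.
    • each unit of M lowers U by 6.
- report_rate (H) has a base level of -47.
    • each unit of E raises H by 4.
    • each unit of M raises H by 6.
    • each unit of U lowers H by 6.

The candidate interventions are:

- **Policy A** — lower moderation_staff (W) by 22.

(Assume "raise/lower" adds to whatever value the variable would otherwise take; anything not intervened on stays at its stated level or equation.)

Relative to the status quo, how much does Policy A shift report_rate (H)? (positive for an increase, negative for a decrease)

-1452

Baseline:
  E = 91
  W = 78
  A = 97
  M = 180 + 2·78 + 6·97 = 918
  U = 79 + 4·91 + 3·78 − 6·918 = -4831
  H = -47 + 4·91 + 6·918 − 6·(-4831) = 34811
Policy A (W − 22):
  E = 91
  W = 78 − 22 = 56
  A = 97
  M = 180 + 2·56 + 6·97 = 874
  U = 79 + 4·91 + 3·56 − 6·874 = -4633
  H = -47 + 4·91 + 6·874 − 6·(-4633) = 33359
Change in H: 33359 − 34811 = -1452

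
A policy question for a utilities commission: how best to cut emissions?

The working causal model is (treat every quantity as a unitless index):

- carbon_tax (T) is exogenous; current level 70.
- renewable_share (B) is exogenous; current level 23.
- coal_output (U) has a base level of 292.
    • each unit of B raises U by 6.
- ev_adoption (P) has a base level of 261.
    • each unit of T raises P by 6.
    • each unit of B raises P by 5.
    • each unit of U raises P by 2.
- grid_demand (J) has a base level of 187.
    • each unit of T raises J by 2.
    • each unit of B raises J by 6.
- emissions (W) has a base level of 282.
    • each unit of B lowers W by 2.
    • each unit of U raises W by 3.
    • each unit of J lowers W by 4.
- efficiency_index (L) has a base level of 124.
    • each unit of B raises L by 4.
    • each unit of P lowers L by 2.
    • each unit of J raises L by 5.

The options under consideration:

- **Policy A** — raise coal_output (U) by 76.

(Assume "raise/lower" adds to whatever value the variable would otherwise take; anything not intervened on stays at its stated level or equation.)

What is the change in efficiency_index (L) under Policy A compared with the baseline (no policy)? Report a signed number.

-304

Baseline:
  T = 70
  B = 23
  U = 292 + 6·23 = 430
  P = 261 + 6·70 + 5·23 + 2·430 = 1656
  J = 187 + 2·70 + 6·23 = 465
  L = 124 + 4·23 − 2·1656 + 5·465 = -771
Policy A (U + 76):
  T = 70
  B = 23
  U = 292 + 6·23 (+76 from intervention) = 506
  P = 261 + 6·70 + 5·23 + 2·506 = 1808
  J = 187 + 2·70 + 6·23 = 465
  L = 124 + 4·23 − 2·1808 + 5·465 = -1075
Change in L: -1075 − (-771) = -304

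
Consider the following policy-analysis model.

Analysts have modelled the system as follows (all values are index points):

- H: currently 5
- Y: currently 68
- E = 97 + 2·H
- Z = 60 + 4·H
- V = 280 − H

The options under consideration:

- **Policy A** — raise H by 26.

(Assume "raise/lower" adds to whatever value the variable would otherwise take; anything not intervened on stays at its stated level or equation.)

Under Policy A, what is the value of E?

159

Policy A (H + 26):
  H = 5 + 26 = 31
  E = 97 + 2·31 = 159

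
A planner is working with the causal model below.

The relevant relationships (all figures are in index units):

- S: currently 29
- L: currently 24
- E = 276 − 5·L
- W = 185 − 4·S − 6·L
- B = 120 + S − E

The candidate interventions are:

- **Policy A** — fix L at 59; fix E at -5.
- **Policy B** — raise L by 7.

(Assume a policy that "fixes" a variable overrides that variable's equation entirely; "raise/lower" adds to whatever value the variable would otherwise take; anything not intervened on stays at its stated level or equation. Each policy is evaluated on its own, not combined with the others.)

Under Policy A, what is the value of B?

Policy A (L := 59, E := -5):
  S = 29
  L = 59
  E = -5
  B = 120 + 29 − (-5) = 154

154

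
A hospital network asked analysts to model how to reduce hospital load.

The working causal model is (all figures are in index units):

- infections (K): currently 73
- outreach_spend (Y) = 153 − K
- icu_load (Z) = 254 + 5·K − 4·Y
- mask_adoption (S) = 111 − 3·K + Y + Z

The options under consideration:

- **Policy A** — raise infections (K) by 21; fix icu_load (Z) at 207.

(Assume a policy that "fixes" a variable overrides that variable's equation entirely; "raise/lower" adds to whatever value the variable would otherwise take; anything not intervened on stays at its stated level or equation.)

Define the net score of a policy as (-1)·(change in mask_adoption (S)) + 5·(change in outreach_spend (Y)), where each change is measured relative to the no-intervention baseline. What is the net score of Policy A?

Baseline:
  K = 73
  Y = 153 − 73 = 80
  Z = 254 + 5·73 − 4·80 = 299
  S = 111 − 3·73 + 80 + 299 = 271
Policy A (K + 21, Z := 207):
  K = 73 + 21 = 94
  Y = 153 − 94 = 59
  Z = 207
  S = 111 − 3·94 + 59 + 207 = 95
ΔS = 95 − 271 = -176; ΔY = 59 − 80 = -21
Score = (-1)·(-176) + 5·(-21) = 71

71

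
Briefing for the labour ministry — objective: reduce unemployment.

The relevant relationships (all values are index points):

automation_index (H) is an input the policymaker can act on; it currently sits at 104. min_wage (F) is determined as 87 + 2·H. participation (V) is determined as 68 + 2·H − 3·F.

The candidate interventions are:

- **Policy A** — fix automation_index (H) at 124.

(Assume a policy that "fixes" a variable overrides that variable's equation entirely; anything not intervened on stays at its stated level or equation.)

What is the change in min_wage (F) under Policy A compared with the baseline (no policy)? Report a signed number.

Baseline:
  H = 104
  F = 87 + 2·104 = 295
Policy A (H := 124):
  H = 124
  F = 87 + 2·124 = 335
Change in F: 335 − 295 = 40

40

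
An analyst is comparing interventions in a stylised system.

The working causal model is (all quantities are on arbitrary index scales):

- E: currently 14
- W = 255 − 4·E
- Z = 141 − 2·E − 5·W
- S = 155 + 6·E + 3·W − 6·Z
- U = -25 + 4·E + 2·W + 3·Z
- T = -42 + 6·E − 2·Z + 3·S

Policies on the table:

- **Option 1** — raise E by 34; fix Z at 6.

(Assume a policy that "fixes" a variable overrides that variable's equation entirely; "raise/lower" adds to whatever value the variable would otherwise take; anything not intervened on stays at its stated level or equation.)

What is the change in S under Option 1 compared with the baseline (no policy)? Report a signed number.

Baseline:
  E = 14
  W = 255 − 4·14 = 199
  Z = 141 − 2·14 − 5·199 = -882
  S = 155 + 6·14 + 3·199 − 6·(-882) = 6128
Option 1 (E + 34, Z := 6):
  E = 14 + 34 = 48
  W = 255 − 4·48 = 63
  Z = 6
  S = 155 + 6·48 + 3·63 − 6·6 = 596
Change in S: 596 − 6128 = -5532

-5532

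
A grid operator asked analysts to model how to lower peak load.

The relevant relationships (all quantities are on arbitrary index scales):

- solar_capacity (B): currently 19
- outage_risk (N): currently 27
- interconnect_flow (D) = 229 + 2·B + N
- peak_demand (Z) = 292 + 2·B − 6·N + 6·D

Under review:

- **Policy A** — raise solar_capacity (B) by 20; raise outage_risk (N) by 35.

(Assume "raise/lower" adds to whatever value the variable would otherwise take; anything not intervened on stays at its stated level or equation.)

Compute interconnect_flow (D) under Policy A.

369

Policy A (B + 20, N + 35):
  B = 19 + 20 = 39
  N = 27 + 35 = 62
  D = 229 + 2·39 + 62 = 369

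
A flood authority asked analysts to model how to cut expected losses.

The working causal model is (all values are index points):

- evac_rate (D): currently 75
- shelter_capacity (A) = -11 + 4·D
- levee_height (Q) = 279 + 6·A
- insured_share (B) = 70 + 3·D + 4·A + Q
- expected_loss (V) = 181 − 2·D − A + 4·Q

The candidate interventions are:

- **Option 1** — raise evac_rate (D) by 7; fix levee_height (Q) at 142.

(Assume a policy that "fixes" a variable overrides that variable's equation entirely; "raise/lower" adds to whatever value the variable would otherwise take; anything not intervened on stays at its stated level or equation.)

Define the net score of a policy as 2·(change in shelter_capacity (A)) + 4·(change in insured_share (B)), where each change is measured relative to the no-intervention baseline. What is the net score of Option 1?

Baseline:
  D = 75
  A = -11 + 4·75 = 289
  Q = 279 + 6·289 = 2013
  B = 70 + 3·75 + 4·289 + 2013 = 3464
Option 1 (D + 7, Q := 142):
  D = 75 + 7 = 82
  A = -11 + 4·82 = 317
  Q = 142
  B = 70 + 3·82 + 4·317 + 142 = 1726
ΔA = 317 − 289 = 28; ΔB = 1726 − 3464 = -1738
Score = 2·28 + 4·(-1738) = -6896

-6896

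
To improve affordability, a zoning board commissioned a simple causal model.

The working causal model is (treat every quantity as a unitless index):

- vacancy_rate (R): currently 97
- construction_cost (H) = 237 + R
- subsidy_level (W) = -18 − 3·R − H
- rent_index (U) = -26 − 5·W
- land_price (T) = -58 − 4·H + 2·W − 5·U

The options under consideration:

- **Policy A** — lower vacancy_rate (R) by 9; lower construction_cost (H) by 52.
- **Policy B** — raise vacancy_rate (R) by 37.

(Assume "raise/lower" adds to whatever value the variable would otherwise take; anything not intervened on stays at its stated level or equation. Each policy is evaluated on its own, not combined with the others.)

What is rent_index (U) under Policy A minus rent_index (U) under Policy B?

Policy A (R − 9, H − 52):
  R = 97 − 9 = 88
  H = 237 + 88 (−52 from intervention) = 273
  W = -18 − 3·88 − 273 = -555
  U = -26 − 5·(-555) = 2749
Policy B (R + 37):
  R = 97 + 37 = 134
  H = 237 + 134 = 371
  W = -18 − 3·134 − 371 = -791
  U = -26 − 5·(-791) = 3929
U: 2749 − 3929 = -1180

-1180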